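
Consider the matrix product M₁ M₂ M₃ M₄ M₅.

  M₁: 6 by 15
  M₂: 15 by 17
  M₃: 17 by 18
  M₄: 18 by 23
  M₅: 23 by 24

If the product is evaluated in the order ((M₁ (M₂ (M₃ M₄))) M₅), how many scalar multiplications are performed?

18285

(M₃ M₄): 17×18 by 18×23 → 17×23, cost 17·18·23 = 7038
(M₂ (M₃ M₄)): 15×17 by 17×23 → 15×23, cost 15·17·23 = 5865; cumulative 12903
(M₁ (M₂ (M₃ M₄))): 6×15 by 15×23 → 6×23, cost 6·15·23 = 2070; cumulative 14973
((M₁ (M₂ (M₃ M₄))) M₅): 6×23 by 23×24 → 6×24, cost 6·23·24 = 3312; cumulative 18285
Total: 18285 scalar multiplications.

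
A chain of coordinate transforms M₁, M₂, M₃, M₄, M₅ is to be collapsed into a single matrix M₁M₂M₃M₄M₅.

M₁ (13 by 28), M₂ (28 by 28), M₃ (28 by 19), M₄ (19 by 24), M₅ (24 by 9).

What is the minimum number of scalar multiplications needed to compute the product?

Adjacent pairs: M₁M₂ = 13·28·28 = 10192; M₂M₃ = 28·28·19 = 14896; M₃M₄ = 28·19·24 = 12768; M₄M₅ = 19·24·9 = 4104.
Length 3: M₁..M₃: k=1: 0+14896+13·28·19=21812; k=2: 10192+0+13·28·19=17108 → min 17108 | M₂..M₄: k=2: 0+12768+28·28·24=31584; k=3: 14896+0+28·19·24=27664 → min 27664 | M₃..M₅: k=3: 0+4104+28·19·9=8892; k=4: 12768+0+28·24·9=18816 → min 8892.
Length 4: M₁..M₄: k=1: 0+27664+13·28·24=36400; k=2: 10192+12768+13·28·24=31696; k=3: 17108+0+13·19·24=23036 → min 23036 | M₂..M₅: k=2: 0+8892+28·28·9=15948; k=3: 14896+4104+28·19·9=23788; k=4: 27664+0+28·24·9=33712 → min 15948.
Length 5: M₁..M₅: k=1: 0+15948+13·28·9=19224; k=2: 10192+8892+13·28·9=22360; k=3: 17108+4104+13·19·9=23435; k=4: 23036+0+13·24·9=25844 → min 19224.
Optimal order: (M₁(M₂(M₃(M₄M₅)))) with cost 19224.

19224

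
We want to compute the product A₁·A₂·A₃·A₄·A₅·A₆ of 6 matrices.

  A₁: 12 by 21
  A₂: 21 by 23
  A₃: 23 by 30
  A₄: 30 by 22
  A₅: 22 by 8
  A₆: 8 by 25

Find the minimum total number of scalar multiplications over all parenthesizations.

Adjacent pairs: A₁A₂ = 12·21·23 = 5796; A₂A₃ = 21·23·30 = 14490; A₃A₄ = 23·30·22 = 15180; A₄A₅ = 30·22·8 = 5280; A₅A₆ = 22·8·25 = 4400.
Length 3: A₁..A₃: k=1: 0+14490+12·21·30=22050; k=2: 5796+0+12·23·30=14076 → min 14076 | A₂..A₄: k=2: 0+15180+21·23·22=25806; k=3: 14490+0+21·30·22=28350 → min 25806 | A₃..A₅: k=3: 0+5280+23·30·8=10800; k=4: 15180+0+23·22·8=19228 → min 10800 | A₄..A₆: k=4: 0+4400+30·22·25=20900; k=5: 5280+0+30·8·25=11280 → min 11280.
Length 4: A₁..A₄: k=1: 0+25806+12·21·22=31350; k=2: 5796+15180+12·23·22=27048; k=3: 14076+0+12·30·22=21996 → min 21996 | A₂..A₅: k=2: 0+10800+21·23·8=14664; k=3: 14490+5280+21·30·8=24810; k=4: 25806+0+21·22·8=29502 → min 14664 | A₃..A₆: k=3: 0+11280+23·30·25=28530; k=4: 15180+4400+23·22·25=32230; k=5: 10800+0+23·8·25=15400 → min 15400.
Length 5: A₁..A₅: k=1: 0+14664+12·21·8=16680; k=2: 5796+10800+12·23·8=18804; k=3: 14076+5280+12·30·8=22236; k=4: 21996+0+12·22·8=24108 → min 16680 | A₂..A₆: k=2: 0+15400+21·23·25=27475; k=3: 14490+11280+21·30·25=41520; k=4: 25806+4400+21·22·25=41756; k=5: 14664+0+21·8·25=18864 → min 18864.
Length 6: A₁..A₆: k=1: 0+18864+12·21·25=25164; k=2: 5796+15400+12·23·25=28096; k=3: 14076+11280+12·30·25=34356; k=4: 21996+4400+12·22·25=32996; k=5: 16680+0+12·8·25=19080 → min 19080.
Optimal order: ((A₁·(A₂·(A₃·(A₄·A₅))))·A₆) with cost 19080.

19080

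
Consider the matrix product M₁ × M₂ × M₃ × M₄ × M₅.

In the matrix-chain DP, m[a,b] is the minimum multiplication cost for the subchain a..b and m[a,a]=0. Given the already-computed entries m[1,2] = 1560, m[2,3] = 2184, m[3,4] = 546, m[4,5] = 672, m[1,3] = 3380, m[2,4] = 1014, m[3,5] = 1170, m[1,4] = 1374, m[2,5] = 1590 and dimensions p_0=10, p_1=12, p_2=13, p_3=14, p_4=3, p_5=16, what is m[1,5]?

m[1,5] = min over k∈[1,4] of m[1,k]+m[k+1,5]+p_{0}·p_k·p_{5}.
k=1: 0 + 1590 + 10·12·16 = 3510; k=2: 1560 + 1170 + 10·13·16 = 4810; k=3: 3380 + 672 + 10·14·16 = 6292; k=4: 1374 + 0 + 10·3·16 = 1854.
Minimum: 1854 at k=4.

1854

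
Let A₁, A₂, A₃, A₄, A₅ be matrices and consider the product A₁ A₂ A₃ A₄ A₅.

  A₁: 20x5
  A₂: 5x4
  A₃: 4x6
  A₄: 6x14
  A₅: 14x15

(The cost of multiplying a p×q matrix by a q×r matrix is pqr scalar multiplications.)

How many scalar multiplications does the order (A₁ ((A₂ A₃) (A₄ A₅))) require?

3330

(A₂ A₃): 5×4 by 4×6 → 5×6, cost 5·4·6 = 120
(A₄ A₅): 6×14 by 14×15 → 6×15, cost 6·14·15 = 1260
((A₂ A₃) (A₄ A₅)): 5×6 by 6×15 → 5×15, cost 5·6·15 = 450; cumulative 1830
(A₁ ((A₂ A₃) (A₄ A₅))): 20×5 by 5×15 → 20×15, cost 20·5·15 = 1500; cumulative 3330
Total: 3330 scalar multiplications.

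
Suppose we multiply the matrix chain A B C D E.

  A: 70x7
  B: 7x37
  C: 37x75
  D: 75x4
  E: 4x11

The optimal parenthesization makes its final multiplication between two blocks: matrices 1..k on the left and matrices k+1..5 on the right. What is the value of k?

Adjacent pairs: AB = 70·7·37 = 18130; BC = 7·37·75 = 19425; CD = 37·75·4 = 11100; DE = 75·4·11 = 3300.
Length 3: A..C: k=1: 0+19425+70·7·75=56175; k=2: 18130+0+70·37·75=212380 → min 56175 | B..D: k=2: 0+11100+7·37·4=12136; k=3: 19425+0+7·75·4=21525 → min 12136 | C..E: k=3: 0+3300+37·75·11=33825; k=4: 11100+0+37·4·11=12728 → min 12728.
Length 4: A..D: k=1: 0+12136+70·7·4=14096; k=2: 18130+11100+70·37·4=39590; k=3: 56175+0+70·75·4=77175 → min 14096 | B..E: k=2: 0+12728+7·37·11=15577; k=3: 19425+3300+7·75·11=28500; k=4: 12136+0+7·4·11=12444 → min 12444.
Top-level splits: k=1: (A..A)·(B..E) → 0+12444+70·7·11 = 17834; k=2: (A..B)·(C..E) → 18130+12728+70·37·11 = 59348; k=3: (A..C)·(D..E) → 56175+3300+70·75·11 = 117225; k=4: (A..D)·(E..E) → 14096+0+70·4·11 = 17176.
Best split is after D, i.e. k = 4.

4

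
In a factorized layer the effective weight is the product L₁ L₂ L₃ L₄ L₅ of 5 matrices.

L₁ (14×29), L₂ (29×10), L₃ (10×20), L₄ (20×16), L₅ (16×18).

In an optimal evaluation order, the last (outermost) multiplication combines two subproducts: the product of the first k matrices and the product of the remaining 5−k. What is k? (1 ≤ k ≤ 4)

2

Adjacent pairs: L₁L₂ = 14·29·10 = 4060; L₂L₃ = 29·10·20 = 5800; L₃L₄ = 10·20·16 = 3200; L₄L₅ = 20·16·18 = 5760.
Length 3: L₁..L₃: k=1: 0+5800+14·29·20=13920; k=2: 4060+0+14·10·20=6860 → min 6860 | L₂..L₄: k=2: 0+3200+29·10·16=7840; k=3: 5800+0+29·20·16=15080 → min 7840 | L₃..L₅: k=3: 0+5760+10·20·18=9360; k=4: 3200+0+10·16·18=6080 → min 6080.
Length 4: L₁..L₄: k=1: 0+7840+14·29·16=14336; k=2: 4060+3200+14·10·16=9500; k=3: 6860+0+14·20·16=11340 → min 9500 | L₂..L₅: k=2: 0+6080+29·10·18=11300; k=3: 5800+5760+29·20·18=22000; k=4: 7840+0+29·16·18=16192 → min 11300.
Top-level splits: k=1: (L₁..L₁)·(L₂..L₅) → 0+11300+14·29·18 = 18608; k=2: (L₁..L₂)·(L₃..L₅) → 4060+6080+14·10·18 = 12660; k=3: (L₁..L₃)·(L₄..L₅) → 6860+5760+14·20·18 = 17660; k=4: (L₁..L₄)·(L₅..L₅) → 9500+0+14·16·18 = 13532.
Best split is after L₂, i.e. k = 2.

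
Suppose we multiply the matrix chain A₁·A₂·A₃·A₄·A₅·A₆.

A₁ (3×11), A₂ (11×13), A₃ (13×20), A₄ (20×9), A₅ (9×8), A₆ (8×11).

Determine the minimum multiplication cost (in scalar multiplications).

Adjacent pairs: A₁A₂ = 3·11·13 = 429; A₂A₃ = 11·13·20 = 2860; A₃A₄ = 13·20·9 = 2340; A₄A₅ = 20·9·8 = 1440; A₅A₆ = 9·8·11 = 792.
Length 3: A₁..A₃: k=1: 0+2860+3·11·20=3520; k=2: 429+0+3·13·20=1209 → min 1209 | A₂..A₄: k=2: 0+2340+11·13·9=3627; k=3: 2860+0+11·20·9=4840 → min 3627 | A₃..A₅: k=3: 0+1440+13·20·8=3520; k=4: 2340+0+13·9·8=3276 → min 3276 | A₄..A₆: k=4: 0+792+20·9·11=2772; k=5: 1440+0+20·8·11=3200 → min 2772.
Length 4: A₁..A₄: k=1: 0+3627+3·11·9=3924; k=2: 429+2340+3·13·9=3120; k=3: 1209+0+3·20·9=1749 → min 1749 | A₂..A₅: k=2: 0+3276+11·13·8=4420; k=3: 2860+1440+11·20·8=6060; k=4: 3627+0+11·9·8=4419 → min 4419 | A₃..A₆: k=3: 0+2772+13·20·11=5632; k=4: 2340+792+13·9·11=4419; k=5: 3276+0+13·8·11=4420 → min 4419.
Length 5: A₁..A₅: k=1: 0+4419+3·11·8=4683; k=2: 429+3276+3·13·8=4017; k=3: 1209+1440+3·20·8=3129; k=4: 1749+0+3·9·8=1965 → min 1965 | A₂..A₆: k=2: 0+4419+11·13·11=5992; k=3: 2860+2772+11·20·11=8052; k=4: 3627+792+11·9·11=5508; k=5: 4419+0+11·8·11=5387 → min 5387.
Length 6: A₁..A₆: k=1: 0+5387+3·11·11=5750; k=2: 429+4419+3·13·11=5277; k=3: 1209+2772+3·20·11=4641; k=4: 1749+792+3·9·11=2838; k=5: 1965+0+3·8·11=2229 → min 2229.
Optimal order: (((((A₁·A₂)·A₃)·A₄)·A₅)·A₆) with cost 2229.

2229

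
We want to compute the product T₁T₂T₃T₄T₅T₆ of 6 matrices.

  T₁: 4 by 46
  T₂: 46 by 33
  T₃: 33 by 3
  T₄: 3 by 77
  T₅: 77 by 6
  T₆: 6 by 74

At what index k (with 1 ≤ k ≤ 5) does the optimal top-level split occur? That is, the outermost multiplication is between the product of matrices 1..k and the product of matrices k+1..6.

5

Adjacent pairs: T₁T₂ = 4·46·33 = 6072; T₂T₃ = 46·33·3 = 4554; T₃T₄ = 33·3·77 = 7623; T₄T₅ = 3·77·6 = 1386; T₅T₆ = 77·6·74 = 34188.
Length 3: T₁..T₃: k=1: 0+4554+4·46·3=5106; k=2: 6072+0+4·33·3=6468 → min 5106 | T₂..T₄: k=2: 0+7623+46·33·77=124509; k=3: 4554+0+46·3·77=15180 → min 15180 | T₃..T₅: k=3: 0+1386+33·3·6=1980; k=4: 7623+0+33·77·6=22869 → min 1980 | T₄..T₆: k=4: 0+34188+3·77·74=51282; k=5: 1386+0+3·6·74=2718 → min 2718.
Length 4: T₁..T₄: k=1: 0+15180+4·46·77=29348; k=2: 6072+7623+4·33·77=23859; k=3: 5106+0+4·3·77=6030 → min 6030 | T₂..T₅: k=2: 0+1980+46·33·6=11088; k=3: 4554+1386+46·3·6=6768; k=4: 15180+0+46·77·6=36432 → min 6768 | T₃..T₆: k=3: 0+2718+33·3·74=10044; k=4: 7623+34188+33·77·74=229845; k=5: 1980+0+33·6·74=16632 → min 10044.
Length 5: T₁..T₅: k=1: 0+6768+4·46·6=7872; k=2: 6072+1980+4·33·6=8844; k=3: 5106+1386+4·3·6=6564; k=4: 6030+0+4·77·6=7878 → min 6564 | T₂..T₆: k=2: 0+10044+46·33·74=122376; k=3: 4554+2718+46·3·74=17484; k=4: 15180+34188+46·77·74=311476; k=5: 6768+0+46·6·74=27192 → min 17484.
Top-level splits: k=1: (T₁..T₁)·(T₂..T₆) → 0+17484+4·46·74 = 31100; k=2: (T₁..T₂)·(T₃..T₆) → 6072+10044+4·33·74 = 25884; k=3: (T₁..T₃)·(T₄..T₆) → 5106+2718+4·3·74 = 8712; k=4: (T₁..T₄)·(T₅..T₆) → 6030+34188+4·77·74 = 63010; k=5: (T₁..T₅)·(T₆..T₆) → 6564+0+4·6·74 = 8340.
Best split is after T₅, i.e. k = 5.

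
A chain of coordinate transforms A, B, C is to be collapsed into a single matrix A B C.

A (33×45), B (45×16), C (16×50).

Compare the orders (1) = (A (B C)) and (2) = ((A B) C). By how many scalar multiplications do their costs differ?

Order (1) = (A (B C)): (B C): 45×16 by 16×50 → 45×50, cost 45·16·50 = 36000; (A (B C)): 33×45 by 45×50 → 33×50, cost 33·45·50 = 74250; cumulative 110250. Total 110250.
Order (2) = ((A B) C): (A B): 33×45 by 45×16 → 33×16, cost 33·45·16 = 23760; ((A B) C): 33×16 by 16×50 → 33×50, cost 33·16·50 = 26400; cumulative 50160. Total 50160.
Difference: |110250 − 50160| = 60090.

60090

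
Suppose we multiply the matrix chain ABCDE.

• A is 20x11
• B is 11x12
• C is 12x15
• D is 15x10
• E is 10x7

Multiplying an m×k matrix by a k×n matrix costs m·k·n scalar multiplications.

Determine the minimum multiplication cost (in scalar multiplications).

Adjacent pairs: AB = 20·11·12 = 2640; BC = 11·12·15 = 1980; CD = 12·15·10 = 1800; DE = 15·10·7 = 1050.
Length 3: A..C: k=1: 0+1980+20·11·15=5280; k=2: 2640+0+20·12·15=6240 → min 5280 | B..D: k=2: 0+1800+11·12·10=3120; k=3: 1980+0+11·15·10=3630 → min 3120 | C..E: k=3: 0+1050+12·15·7=2310; k=4: 1800+0+12·10·7=2640 → min 2310.
Length 4: A..D: k=1: 0+3120+20·11·10=5320; k=2: 2640+1800+20·12·10=6840; k=3: 5280+0+20·15·10=8280 → min 5320 | B..E: k=2: 0+2310+11·12·7=3234; k=3: 1980+1050+11·15·7=4185; k=4: 3120+0+11·10·7=3890 → min 3234.
Length 5: A..E: k=1: 0+3234+20·11·7=4774; k=2: 2640+2310+20·12·7=6630; k=3: 5280+1050+20·15·7=8430; k=4: 5320+0+20·10·7=6720 → min 4774.
Optimal order: (A(B(C(DE)))) with cost 4774.

4774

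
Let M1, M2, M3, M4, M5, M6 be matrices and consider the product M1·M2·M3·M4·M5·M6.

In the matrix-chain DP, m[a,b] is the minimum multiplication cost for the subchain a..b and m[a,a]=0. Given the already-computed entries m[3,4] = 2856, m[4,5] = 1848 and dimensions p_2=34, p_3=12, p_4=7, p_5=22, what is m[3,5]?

m[3,5] = min over k∈[3,4] of m[3,k]+m[k+1,5]+p_{2}·p_k·p_{5}.
k=3: 0 + 1848 + 34·12·22 = 10824; k=4: 2856 + 0 + 34·7·22 = 8092.
Minimum: 8092 at k=4.

8092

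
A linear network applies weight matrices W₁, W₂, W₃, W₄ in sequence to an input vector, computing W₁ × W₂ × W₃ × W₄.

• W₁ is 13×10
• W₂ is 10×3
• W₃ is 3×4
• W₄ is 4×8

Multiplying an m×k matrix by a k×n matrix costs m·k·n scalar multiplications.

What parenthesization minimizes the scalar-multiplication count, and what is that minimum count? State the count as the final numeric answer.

798

Adjacent pairs: W₁W₂ = 13·10·3 = 390; W₂W₃ = 10·3·4 = 120; W₃W₄ = 3·4·8 = 96.
Length 3: W₁..W₃: k=1: 0+120+13·10·4=640; k=2: 390+0+13·3·4=546 → min 546 | W₂..W₄: k=2: 0+96+10·3·8=336; k=3: 120+0+10·4·8=440 → min 336.
Length 4: W₁..W₄: k=1: 0+336+13·10·8=1376; k=2: 390+96+13·3·8=798; k=3: 546+0+13·4·8=962 → min 798.
Optimal parenthesization: ((W₁ × W₂) × (W₃ × W₄)) with cost 798.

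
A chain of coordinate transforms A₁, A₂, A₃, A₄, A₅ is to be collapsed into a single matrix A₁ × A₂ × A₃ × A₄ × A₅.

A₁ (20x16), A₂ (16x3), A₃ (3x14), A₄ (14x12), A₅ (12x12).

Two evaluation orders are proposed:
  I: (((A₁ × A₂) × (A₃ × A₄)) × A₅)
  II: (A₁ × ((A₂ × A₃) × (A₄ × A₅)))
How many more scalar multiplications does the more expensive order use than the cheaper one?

Order I = (((A₁ × A₂) × (A₃ × A₄)) × A₅): (A₁ × A₂): 20×16 by 16×3 → 20×3, cost 20·16·3 = 960; (A₃ × A₄): 3×14 by 14×12 → 3×12, cost 3·14·12 = 504; ((A₁ × A₂) × (A₃ × A₄)): 20×3 by 3×12 → 20×12, cost 20·3·12 = 720; cumulative 2184; (((A₁ × A₂) × (A₃ × A₄)) × A₅): 20×12 by 12×12 → 20×12, cost 20·12·12 = 2880; cumulative 5064. Total 5064.
Order II = (A₁ × ((A₂ × A₃) × (A₄ × A₅))): (A₂ × A₃): 16×3 by 3×14 → 16×14, cost 16·3·14 = 672; (A₄ × A₅): 14×12 by 12×12 → 14×12, cost 14·12·12 = 2016; ((A₂ × A₃) × (A₄ × A₅)): 16×14 by 14×12 → 16×12, cost 16·14·12 = 2688; cumulative 5376; (A₁ × ((A₂ × A₃) × (A₄ × A₅))): 20×16 by 16×12 → 20×12, cost 20·16·12 = 3840; cumulative 9216. Total 9216.
Difference: |5064 − 9216| = 4152.

4152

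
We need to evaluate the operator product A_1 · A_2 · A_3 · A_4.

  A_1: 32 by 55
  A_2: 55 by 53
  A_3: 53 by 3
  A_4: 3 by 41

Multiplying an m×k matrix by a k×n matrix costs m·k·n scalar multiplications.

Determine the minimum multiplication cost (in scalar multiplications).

17961

Adjacent pairs: A_1A_2 = 32·55·53 = 93280; A_2A_3 = 55·53·3 = 8745; A_3A_4 = 53·3·41 = 6519.
Length 3: A_1..A_3: k=1: 0+8745+32·55·3=14025; k=2: 93280+0+32·53·3=98368 → min 14025 | A_2..A_4: k=2: 0+6519+55·53·41=126034; k=3: 8745+0+55·3·41=15510 → min 15510.
Length 4: A_1..A_4: k=1: 0+15510+32·55·41=87670; k=2: 93280+6519+32·53·41=169335; k=3: 14025+0+32·3·41=17961 → min 17961.
Optimal order: ((A_1 · (A_2 · A_3)) · A_4) with cost 17961.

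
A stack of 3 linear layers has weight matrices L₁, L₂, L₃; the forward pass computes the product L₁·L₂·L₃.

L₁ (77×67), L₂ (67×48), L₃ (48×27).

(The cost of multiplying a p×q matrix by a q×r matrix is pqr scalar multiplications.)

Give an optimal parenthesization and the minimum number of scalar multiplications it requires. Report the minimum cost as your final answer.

(L₁·(L₂·L₃)): cost 226125.
((L₁·L₂)·L₃): cost 347424.
Optimal: (L₁·(L₂·L₃)) with cost 226125.

226125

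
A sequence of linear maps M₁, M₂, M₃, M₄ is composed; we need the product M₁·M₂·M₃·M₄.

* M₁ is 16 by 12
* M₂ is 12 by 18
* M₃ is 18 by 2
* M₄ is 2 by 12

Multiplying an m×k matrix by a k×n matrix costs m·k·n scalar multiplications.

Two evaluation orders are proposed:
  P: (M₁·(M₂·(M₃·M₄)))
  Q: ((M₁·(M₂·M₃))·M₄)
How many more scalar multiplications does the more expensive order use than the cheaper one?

Order P = (M₁·(M₂·(M₃·M₄))): (M₃·M₄): 18×2 by 2×12 → 18×12, cost 18·2·12 = 432; (M₂·(M₃·M₄)): 12×18 by 18×12 → 12×12, cost 12·18·12 = 2592; cumulative 3024; (M₁·(M₂·(M₃·M₄))): 16×12 by 12×12 → 16×12, cost 16·12·12 = 2304; cumulative 5328. Total 5328.
Order Q = ((M₁·(M₂·M₃))·M₄): (M₂·M₃): 12×18 by 18×2 → 12×2, cost 12·18·2 = 432; (M₁·(M₂·M₃)): 16×12 by 12×2 → 16×2, cost 16·12·2 = 384; cumulative 816; ((M₁·(M₂·M₃))·M₄): 16×2 by 2×12 → 16×12, cost 16·2·12 = 384; cumulative 1200. Total 1200.
Difference: |5328 − 1200| = 4128.

4128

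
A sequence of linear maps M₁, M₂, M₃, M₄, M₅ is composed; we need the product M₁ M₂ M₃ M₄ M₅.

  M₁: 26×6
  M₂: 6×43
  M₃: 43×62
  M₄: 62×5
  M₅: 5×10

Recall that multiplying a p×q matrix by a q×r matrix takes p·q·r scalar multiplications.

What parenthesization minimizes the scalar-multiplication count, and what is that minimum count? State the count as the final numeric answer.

Adjacent pairs: M₁M₂ = 26·6·43 = 6708; M₂M₃ = 6·43·62 = 15996; M₃M₄ = 43·62·5 = 13330; M₄M₅ = 62·5·10 = 3100.
Length 3: M₁..M₃: k=1: 0+15996+26·6·62=25668; k=2: 6708+0+26·43·62=76024 → min 25668 | M₂..M₄: k=2: 0+13330+6·43·5=14620; k=3: 15996+0+6·62·5=17856 → min 14620 | M₃..M₅: k=3: 0+3100+43·62·10=29760; k=4: 13330+0+43·5·10=15480 → min 15480.
Length 4: M₁..M₄: k=1: 0+14620+26·6·5=15400; k=2: 6708+13330+26·43·5=25628; k=3: 25668+0+26·62·5=33728 → min 15400 | M₂..M₅: k=2: 0+15480+6·43·10=18060; k=3: 15996+3100+6·62·10=22816; k=4: 14620+0+6·5·10=14920 → min 14920.
Length 5: M₁..M₅: k=1: 0+14920+26·6·10=16480; k=2: 6708+15480+26·43·10=33368; k=3: 25668+3100+26·62·10=44888; k=4: 15400+0+26·5·10=16700 → min 16480.
Optimal parenthesization: (M₁ ((M₂ (M₃ M₄)) M₅)) with cost 16480.

16480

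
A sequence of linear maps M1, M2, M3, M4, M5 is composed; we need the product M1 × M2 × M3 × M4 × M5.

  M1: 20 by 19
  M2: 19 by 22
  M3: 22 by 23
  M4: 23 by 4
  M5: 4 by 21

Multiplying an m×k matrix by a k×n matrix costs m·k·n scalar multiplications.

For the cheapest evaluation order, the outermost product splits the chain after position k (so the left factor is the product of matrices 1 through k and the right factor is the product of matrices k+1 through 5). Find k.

Adjacent pairs: M1M2 = 20·19·22 = 8360; M2M3 = 19·22·23 = 9614; M3M4 = 22·23·4 = 2024; M4M5 = 23·4·21 = 1932.
Length 3: M1..M3: k=1: 0+9614+20·19·23=18354; k=2: 8360+0+20·22·23=18480 → min 18354 | M2..M4: k=2: 0+2024+19·22·4=3696; k=3: 9614+0+19·23·4=11362 → min 3696 | M3..M5: k=3: 0+1932+22·23·21=12558; k=4: 2024+0+22·4·21=3872 → min 3872.
Length 4: M1..M4: k=1: 0+3696+20·19·4=5216; k=2: 8360+2024+20·22·4=12144; k=3: 18354+0+20·23·4=20194 → min 5216 | M2..M5: k=2: 0+3872+19·22·21=12650; k=3: 9614+1932+19·23·21=20723; k=4: 3696+0+19·4·21=5292 → min 5292.
Top-level splits: k=1: (M1..M1)·(M2..M5) → 0+5292+20·19·21 = 13272; k=2: (M1..M2)·(M3..M5) → 8360+3872+20·22·21 = 21472; k=3: (M1..M3)·(M4..M5) → 18354+1932+20·23·21 = 29946; k=4: (M1..M4)·(M5..M5) → 5216+0+20·4·21 = 6896.
Best split is after M4, i.e. k = 4.

4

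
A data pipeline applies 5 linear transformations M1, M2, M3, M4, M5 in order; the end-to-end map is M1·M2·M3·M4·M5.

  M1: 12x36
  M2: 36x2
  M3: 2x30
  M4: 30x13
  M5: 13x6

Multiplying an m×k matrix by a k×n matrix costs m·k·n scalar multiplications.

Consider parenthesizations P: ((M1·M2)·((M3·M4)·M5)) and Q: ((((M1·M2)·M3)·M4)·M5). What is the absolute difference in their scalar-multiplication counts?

5256

Order P = ((M1·M2)·((M3·M4)·M5)): (M1·M2): 12×36 by 36×2 → 12×2, cost 12·36·2 = 864; (M3·M4): 2×30 by 30×13 → 2×13, cost 2·30·13 = 780; ((M3·M4)·M5): 2×13 by 13×6 → 2×6, cost 2·13·6 = 156; cumulative 936; ((M1·M2)·((M3·M4)·M5)): 12×2 by 2×6 → 12×6, cost 12·2·6 = 144; cumulative 1944. Total 1944.
Order Q = ((((M1·M2)·M3)·M4)·M5): (M1·M2): 12×36 by 36×2 → 12×2, cost 12·36·2 = 864; ((M1·M2)·M3): 12×2 by 2×30 → 12×30, cost 12·2·30 = 720; cumulative 1584; (((M1·M2)·M3)·M4): 12×30 by 30×13 → 12×13, cost 12·30·13 = 4680; cumulative 6264; ((((M1·M2)·M3)·M4)·M5): 12×13 by 13×6 → 12×6, cost 12·13·6 = 936; cumulative 7200. Total 7200.
Difference: |1944 − 7200| = 5256.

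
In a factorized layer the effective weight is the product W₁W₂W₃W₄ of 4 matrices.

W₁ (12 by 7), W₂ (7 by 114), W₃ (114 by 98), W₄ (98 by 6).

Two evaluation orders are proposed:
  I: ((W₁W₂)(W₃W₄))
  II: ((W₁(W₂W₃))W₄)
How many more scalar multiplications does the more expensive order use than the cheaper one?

8676

Order I = ((W₁W₂)(W₃W₄)): (W₁W₂): 12×7 by 7×114 → 12×114, cost 12·7·114 = 9576; (W₃W₄): 114×98 by 98×6 → 114×6, cost 114·98·6 = 67032; ((W₁W₂)(W₃W₄)): 12×114 by 114×6 → 12×6, cost 12·114·6 = 8208; cumulative 84816. Total 84816.
Order II = ((W₁(W₂W₃))W₄): (W₂W₃): 7×114 by 114×98 → 7×98, cost 7·114·98 = 78204; (W₁(W₂W₃)): 12×7 by 7×98 → 12×98, cost 12·7·98 = 8232; cumulative 86436; ((W₁(W₂W₃))W₄): 12×98 by 98×6 → 12×6, cost 12·98·6 = 7056; cumulative 93492. Total 93492.
Difference: |84816 − 93492| = 8676.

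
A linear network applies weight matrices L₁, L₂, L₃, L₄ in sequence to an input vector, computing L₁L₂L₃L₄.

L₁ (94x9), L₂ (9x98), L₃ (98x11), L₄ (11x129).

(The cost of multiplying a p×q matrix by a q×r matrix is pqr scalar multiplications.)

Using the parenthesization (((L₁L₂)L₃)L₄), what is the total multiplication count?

317626

(L₁L₂): 94×9 by 9×98 → 94×98, cost 94·9·98 = 82908
((L₁L₂)L₃): 94×98 by 98×11 → 94×11, cost 94·98·11 = 101332; cumulative 184240
(((L₁L₂)L₃)L₄): 94×11 by 11×129 → 94×129, cost 94·11·129 = 133386; cumulative 317626
Total: 317626 scalar multiplications.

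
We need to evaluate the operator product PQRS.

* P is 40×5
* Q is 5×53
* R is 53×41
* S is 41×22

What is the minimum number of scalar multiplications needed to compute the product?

19775

Adjacent pairs: PQ = 40·5·53 = 10600; QR = 5·53·41 = 10865; RS = 53·41·22 = 47806.
Length 3: P..R: k=1: 0+10865+40·5·41=19065; k=2: 10600+0+40·53·41=97520 → min 19065 | Q..S: k=2: 0+47806+5·53·22=53636; k=3: 10865+0+5·41·22=15375 → min 15375.
Length 4: P..S: k=1: 0+15375+40·5·22=19775; k=2: 10600+47806+40·53·22=105046; k=3: 19065+0+40·41·22=55145 → min 19775.
Optimal order: (P((QR)S)) with cost 19775.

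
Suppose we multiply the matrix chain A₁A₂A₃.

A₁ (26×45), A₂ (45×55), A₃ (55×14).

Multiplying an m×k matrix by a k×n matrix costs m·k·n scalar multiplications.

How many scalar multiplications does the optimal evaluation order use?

Order (A₁(A₂A₃)): (A₂A₃): 45×55 by 55×14 → 45×14, cost 45·55·14 = 34650; (A₁(A₂A₃)): 26×45 by 45×14 → 26×14, cost 26·45·14 = 16380; cumulative 51030. Total 51030.
Order ((A₁A₂)A₃): (A₁A₂): 26×45 by 45×55 → 26×55, cost 26·45·55 = 64350; ((A₁A₂)A₃): 26×55 by 55×14 → 26×14, cost 26·55·14 = 20020; cumulative 84370. Total 84370.
Minimum: 51030.

51030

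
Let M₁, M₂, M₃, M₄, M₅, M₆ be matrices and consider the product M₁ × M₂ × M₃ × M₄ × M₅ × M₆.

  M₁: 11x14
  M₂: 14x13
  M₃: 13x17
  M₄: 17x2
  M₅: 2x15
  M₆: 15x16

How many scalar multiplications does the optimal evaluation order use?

1946

Adjacent pairs: M₁M₂ = 11·14·13 = 2002; M₂M₃ = 14·13·17 = 3094; M₃M₄ = 13·17·2 = 442; M₄M₅ = 17·2·15 = 510; M₅M₆ = 2·15·16 = 480.
Length 3: M₁..M₃: k=1: 0+3094+11·14·17=5712; k=2: 2002+0+11·13·17=4433 → min 4433 | M₂..M₄: k=2: 0+442+14·13·2=806; k=3: 3094+0+14·17·2=3570 → min 806 | M₃..M₅: k=3: 0+510+13·17·15=3825; k=4: 442+0+13·2·15=832 → min 832 | M₄..M₆: k=4: 0+480+17·2·16=1024; k=5: 510+0+17·15·16=4590 → min 1024.
Length 4: M₁..M₄: k=1: 0+806+11·14·2=1114; k=2: 2002+442+11·13·2=2730; k=3: 4433+0+11·17·2=4807 → min 1114 | M₂..M₅: k=2: 0+832+14·13·15=3562; k=3: 3094+510+14·17·15=7174; k=4: 806+0+14·2·15=1226 → min 1226 | M₃..M₆: k=3: 0+1024+13·17·16=4560; k=4: 442+480+13·2·16=1338; k=5: 832+0+13·15·16=3952 → min 1338.
Length 5: M₁..M₅: k=1: 0+1226+11·14·15=3536; k=2: 2002+832+11·13·15=4979; k=3: 4433+510+11·17·15=7748; k=4: 1114+0+11·2·15=1444 → min 1444 | M₂..M₆: k=2: 0+1338+14·13·16=4250; k=3: 3094+1024+14·17·16=7926; k=4: 806+480+14·2·16=1734; k=5: 1226+0+14·15·16=4586 → min 1734.
Length 6: M₁..M₆: k=1: 0+1734+11·14·16=4198; k=2: 2002+1338+11·13·16=5628; k=3: 4433+1024+11·17·16=8449; k=4: 1114+480+11·2·16=1946; k=5: 1444+0+11·15·16=4084 → min 1946.
Optimal order: ((M₁ × (M₂ × (M₃ × M₄))) × (M₅ × M₆)) with cost 1946.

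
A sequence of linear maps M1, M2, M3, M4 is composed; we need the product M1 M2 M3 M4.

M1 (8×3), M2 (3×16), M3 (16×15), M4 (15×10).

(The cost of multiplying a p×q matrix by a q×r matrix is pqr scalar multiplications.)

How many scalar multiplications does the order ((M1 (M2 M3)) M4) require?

2280

(M2 M3): 3×16 by 16×15 → 3×15, cost 3·16·15 = 720
(M1 (M2 M3)): 8×3 by 3×15 → 8×15, cost 8·3·15 = 360; cumulative 1080
((M1 (M2 M3)) M4): 8×15 by 15×10 → 8×10, cost 8·15·10 = 1200; cumulative 2280
Total: 2280 scalar multiplications.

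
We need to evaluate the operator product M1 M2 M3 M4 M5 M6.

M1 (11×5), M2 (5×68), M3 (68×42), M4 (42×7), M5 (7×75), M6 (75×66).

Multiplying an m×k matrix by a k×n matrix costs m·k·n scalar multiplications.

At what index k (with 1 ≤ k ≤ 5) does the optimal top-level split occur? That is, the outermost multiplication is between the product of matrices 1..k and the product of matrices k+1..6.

1

Adjacent pairs: M1M2 = 11·5·68 = 3740; M2M3 = 5·68·42 = 14280; M3M4 = 68·42·7 = 19992; M4M5 = 42·7·75 = 22050; M5M6 = 7·75·66 = 34650.
Length 3: M1..M3: k=1: 0+14280+11·5·42=16590; k=2: 3740+0+11·68·42=35156 → min 16590 | M2..M4: k=2: 0+19992+5·68·7=22372; k=3: 14280+0+5·42·7=15750 → min 15750 | M3..M5: k=3: 0+22050+68·42·75=236250; k=4: 19992+0+68·7·75=55692 → min 55692 | M4..M6: k=4: 0+34650+42·7·66=54054; k=5: 22050+0+42·75·66=229950 → min 54054.
Length 4: M1..M4: k=1: 0+15750+11·5·7=16135; k=2: 3740+19992+11·68·7=28968; k=3: 16590+0+11·42·7=19824 → min 16135 | M2..M5: k=2: 0+55692+5·68·75=81192; k=3: 14280+22050+5·42·75=52080; k=4: 15750+0+5·7·75=18375 → min 18375 | M3..M6: k=3: 0+54054+68·42·66=242550; k=4: 19992+34650+68·7·66=86058; k=5: 55692+0+68·75·66=392292 → min 86058.
Length 5: M1..M5: k=1: 0+18375+11·5·75=22500; k=2: 3740+55692+11·68·75=115532; k=3: 16590+22050+11·42·75=73290; k=4: 16135+0+11·7·75=21910 → min 21910 | M2..M6: k=2: 0+86058+5·68·66=108498; k=3: 14280+54054+5·42·66=82194; k=4: 15750+34650+5·7·66=52710; k=5: 18375+0+5·75·66=43125 → min 43125.
Top-level splits: k=1: (M1..M1)·(M2..M6) → 0+43125+11·5·66 = 46755; k=2: (M1..M2)·(M3..M6) → 3740+86058+11·68·66 = 139166; k=3: (M1..M3)·(M4..M6) → 16590+54054+11·42·66 = 101136; k=4: (M1..M4)·(M5..M6) → 16135+34650+11·7·66 = 55867; k=5: (M1..M5)·(M6..M6) → 21910+0+11·75·66 = 76360.
Best split is after M1, i.e. k = 1.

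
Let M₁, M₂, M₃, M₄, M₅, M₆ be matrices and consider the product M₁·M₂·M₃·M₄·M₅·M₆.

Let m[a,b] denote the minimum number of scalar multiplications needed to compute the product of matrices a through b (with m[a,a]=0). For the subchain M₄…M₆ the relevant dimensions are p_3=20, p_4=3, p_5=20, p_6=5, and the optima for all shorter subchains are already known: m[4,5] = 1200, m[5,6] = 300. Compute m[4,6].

600

m[4,6] = min over k∈[4,5] of m[4,k]+m[k+1,6]+p_{3}·p_k·p_{6}.
k=4: 0 + 300 + 20·3·5 = 600; k=5: 1200 + 0 + 20·20·5 = 3200.
Minimum: 600 at k=4.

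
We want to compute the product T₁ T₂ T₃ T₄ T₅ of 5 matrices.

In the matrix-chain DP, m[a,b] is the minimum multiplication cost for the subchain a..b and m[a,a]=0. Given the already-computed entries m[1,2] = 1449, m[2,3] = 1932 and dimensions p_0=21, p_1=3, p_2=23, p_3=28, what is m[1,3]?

3696

m[1,3] = min over k∈[1,2] of m[1,k]+m[k+1,3]+p_{0}·p_k·p_{3}.
k=1: 0 + 1932 + 21·3·28 = 3696; k=2: 1449 + 0 + 21·23·28 = 14973.
Minimum: 3696 at k=1.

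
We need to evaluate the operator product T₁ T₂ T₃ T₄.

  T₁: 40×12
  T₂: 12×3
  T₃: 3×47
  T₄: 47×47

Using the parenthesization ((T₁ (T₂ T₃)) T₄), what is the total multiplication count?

(T₂ T₃): 12×3 by 3×47 → 12×47, cost 12·3·47 = 1692
(T₁ (T₂ T₃)): 40×12 by 12×47 → 40×47, cost 40·12·47 = 22560; cumulative 24252
((T₁ (T₂ T₃)) T₄): 40×47 by 47×47 → 40×47, cost 40·47·47 = 88360; cumulative 112612
Total: 112612 scalar multiplications.

112612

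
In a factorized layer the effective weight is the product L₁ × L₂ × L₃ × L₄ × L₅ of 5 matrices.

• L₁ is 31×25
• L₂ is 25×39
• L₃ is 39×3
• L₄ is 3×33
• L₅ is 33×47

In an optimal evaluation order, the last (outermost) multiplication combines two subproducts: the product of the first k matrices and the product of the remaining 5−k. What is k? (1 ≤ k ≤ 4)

3

Adjacent pairs: L₁L₂ = 31·25·39 = 30225; L₂L₃ = 25·39·3 = 2925; L₃L₄ = 39·3·33 = 3861; L₄L₅ = 3·33·47 = 4653.
Length 3: L₁..L₃: k=1: 0+2925+31·25·3=5250; k=2: 30225+0+31·39·3=33852 → min 5250 | L₂..L₄: k=2: 0+3861+25·39·33=36036; k=3: 2925+0+25·3·33=5400 → min 5400 | L₃..L₅: k=3: 0+4653+39·3·47=10152; k=4: 3861+0+39·33·47=64350 → min 10152.
Length 4: L₁..L₄: k=1: 0+5400+31·25·33=30975; k=2: 30225+3861+31·39·33=73983; k=3: 5250+0+31·3·33=8319 → min 8319 | L₂..L₅: k=2: 0+10152+25·39·47=55977; k=3: 2925+4653+25·3·47=11103; k=4: 5400+0+25·33·47=44175 → min 11103.
Top-level splits: k=1: (L₁..L₁)·(L₂..L₅) → 0+11103+31·25·47 = 47528; k=2: (L₁..L₂)·(L₃..L₅) → 30225+10152+31·39·47 = 97200; k=3: (L₁..L₃)·(L₄..L₅) → 5250+4653+31·3·47 = 14274; k=4: (L₁..L₄)·(L₅..L₅) → 8319+0+31·33·47 = 56400.
Best split is after L₃, i.e. k = 3.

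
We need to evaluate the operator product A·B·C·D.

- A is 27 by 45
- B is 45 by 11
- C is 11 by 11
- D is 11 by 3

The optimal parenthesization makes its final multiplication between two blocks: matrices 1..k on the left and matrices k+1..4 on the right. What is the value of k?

Adjacent pairs: AB = 27·45·11 = 13365; BC = 45·11·11 = 5445; CD = 11·11·3 = 363.
Length 3: A..C: k=1: 0+5445+27·45·11=18810; k=2: 13365+0+27·11·11=16632 → min 16632 | B..D: k=2: 0+363+45·11·3=1848; k=3: 5445+0+45·11·3=6930 → min 1848.
Top-level splits: k=1: (A..A)·(B..D) → 0+1848+27·45·3 = 5493; k=2: (A..B)·(C..D) → 13365+363+27·11·3 = 14619; k=3: (A..C)·(D..D) → 16632+0+27·11·3 = 17523.
Best split is after A, i.e. k = 1.

1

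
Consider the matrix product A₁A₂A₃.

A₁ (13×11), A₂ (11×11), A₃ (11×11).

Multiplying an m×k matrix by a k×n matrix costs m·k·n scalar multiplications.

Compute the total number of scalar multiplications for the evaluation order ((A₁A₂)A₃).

3146

(A₁A₂): 13×11 by 11×11 → 13×11, cost 13·11·11 = 1573
((A₁A₂)A₃): 13×11 by 11×11 → 13×11, cost 13·11·11 = 1573; cumulative 3146
Total: 3146 scalar multiplications.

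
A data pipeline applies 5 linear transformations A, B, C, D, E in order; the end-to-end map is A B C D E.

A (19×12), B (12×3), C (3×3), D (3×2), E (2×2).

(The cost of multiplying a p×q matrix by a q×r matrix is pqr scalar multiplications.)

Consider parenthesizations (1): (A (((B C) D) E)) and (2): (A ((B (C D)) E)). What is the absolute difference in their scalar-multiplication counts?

90

Order (1) = (A (((B C) D) E)): (B C): 12×3 by 3×3 → 12×3, cost 12·3·3 = 108; ((B C) D): 12×3 by 3×2 → 12×2, cost 12·3·2 = 72; cumulative 180; (((B C) D) E): 12×2 by 2×2 → 12×2, cost 12·2·2 = 48; cumulative 228; (A (((B C) D) E)): 19×12 by 12×2 → 19×2, cost 19·12·2 = 456; cumulative 684. Total 684.
Order (2) = (A ((B (C D)) E)): (C D): 3×3 by 3×2 → 3×2, cost 3·3·2 = 18; (B (C D)): 12×3 by 3×2 → 12×2, cost 12·3·2 = 72; cumulative 90; ((B (C D)) E): 12×2 by 2×2 → 12×2, cost 12·2·2 = 48; cumulative 138; (A ((B (C D)) E)): 19×12 by 12×2 → 19×2, cost 19·12·2 = 456; cumulative 594. Total 594.
Difference: |684 − 594| = 90.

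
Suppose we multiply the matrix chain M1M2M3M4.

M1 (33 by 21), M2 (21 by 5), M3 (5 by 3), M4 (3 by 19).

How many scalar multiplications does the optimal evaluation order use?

Adjacent pairs: M1M2 = 33·21·5 = 3465; M2M3 = 21·5·3 = 315; M3M4 = 5·3·19 = 285.
Length 3: M1..M3: k=1: 0+315+33·21·3=2394; k=2: 3465+0+33·5·3=3960 → min 2394 | M2..M4: k=2: 0+285+21·5·19=2280; k=3: 315+0+21·3·19=1512 → min 1512.
Length 4: M1..M4: k=1: 0+1512+33·21·19=14679; k=2: 3465+285+33·5·19=6885; k=3: 2394+0+33·3·19=4275 → min 4275.
Optimal order: ((M1(M2M3))M4) with cost 4275.

4275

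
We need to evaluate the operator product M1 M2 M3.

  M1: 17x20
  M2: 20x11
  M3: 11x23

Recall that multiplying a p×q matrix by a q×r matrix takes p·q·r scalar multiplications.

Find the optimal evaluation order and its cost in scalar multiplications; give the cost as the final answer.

(M1 (M2 M3)): cost 12880.
((M1 M2) M3): cost 8041.
Optimal: ((M1 M2) M3) with cost 8041.

8041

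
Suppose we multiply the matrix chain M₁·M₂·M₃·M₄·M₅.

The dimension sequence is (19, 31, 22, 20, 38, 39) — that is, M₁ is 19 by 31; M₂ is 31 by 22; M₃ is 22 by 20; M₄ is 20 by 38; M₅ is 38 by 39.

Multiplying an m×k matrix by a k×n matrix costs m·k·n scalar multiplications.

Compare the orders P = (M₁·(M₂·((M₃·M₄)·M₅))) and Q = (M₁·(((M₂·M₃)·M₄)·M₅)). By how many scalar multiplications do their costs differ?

Order P = (M₁·(M₂·((M₃·M₄)·M₅))): (M₃·M₄): 22×20 by 20×38 → 22×38, cost 22·20·38 = 16720; ((M₃·M₄)·M₅): 22×38 by 38×39 → 22×39, cost 22·38·39 = 32604; cumulative 49324; (M₂·((M₃·M₄)·M₅)): 31×22 by 22×39 → 31×39, cost 31·22·39 = 26598; cumulative 75922; (M₁·(M₂·((M₃·M₄)·M₅))): 19×31 by 31×39 → 19×39, cost 19·31·39 = 22971; cumulative 98893. Total 98893.
Order Q = (M₁·(((M₂·M₃)·M₄)·M₅)): (M₂·M₃): 31×22 by 22×20 → 31×20, cost 31·22·20 = 13640; ((M₂·M₃)·M₄): 31×20 by 20×38 → 31×38, cost 31·20·38 = 23560; cumulative 37200; (((M₂·M₃)·M₄)·M₅): 31×38 by 38×39 → 31×39, cost 31·38·39 = 45942; cumulative 83142; (M₁·(((M₂·M₃)·M₄)·M₅)): 19×31 by 31×39 → 19×39, cost 19·31·39 = 22971; cumulative 106113. Total 106113.
Difference: |98893 − 106113| = 7220.

7220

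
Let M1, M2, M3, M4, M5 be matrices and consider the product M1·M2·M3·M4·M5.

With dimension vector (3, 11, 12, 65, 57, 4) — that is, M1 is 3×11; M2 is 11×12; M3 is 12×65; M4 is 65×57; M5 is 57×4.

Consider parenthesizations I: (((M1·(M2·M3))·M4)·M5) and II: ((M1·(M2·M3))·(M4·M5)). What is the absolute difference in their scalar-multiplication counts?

3801

Order I = (((M1·(M2·M3))·M4)·M5): (M2·M3): 11×12 by 12×65 → 11×65, cost 11·12·65 = 8580; (M1·(M2·M3)): 3×11 by 11×65 → 3×65, cost 3·11·65 = 2145; cumulative 10725; ((M1·(M2·M3))·M4): 3×65 by 65×57 → 3×57, cost 3·65·57 = 11115; cumulative 21840; (((M1·(M2·M3))·M4)·M5): 3×57 by 57×4 → 3×4, cost 3·57·4 = 684; cumulative 22524. Total 22524.
Order II = ((M1·(M2·M3))·(M4·M5)): (M2·M3): 11×12 by 12×65 → 11×65, cost 11·12·65 = 8580; (M1·(M2·M3)): 3×11 by 11×65 → 3×65, cost 3·11·65 = 2145; cumulative 10725; (M4·M5): 65×57 by 57×4 → 65×4, cost 65·57·4 = 14820; ((M1·(M2·M3))·(M4·M5)): 3×65 by 65×4 → 3×4, cost 3·65·4 = 780; cumulative 26325. Total 26325.
Difference: |22524 − 26325| = 3801.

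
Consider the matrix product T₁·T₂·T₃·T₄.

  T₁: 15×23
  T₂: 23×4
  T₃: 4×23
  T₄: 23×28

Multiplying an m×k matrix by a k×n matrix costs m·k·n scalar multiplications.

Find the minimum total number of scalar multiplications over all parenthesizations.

5636

Adjacent pairs: T₁T₂ = 15·23·4 = 1380; T₂T₃ = 23·4·23 = 2116; T₃T₄ = 4·23·28 = 2576.
Length 3: T₁..T₃: k=1: 0+2116+15·23·23=10051; k=2: 1380+0+15·4·23=2760 → min 2760 | T₂..T₄: k=2: 0+2576+23·4·28=5152; k=3: 2116+0+23·23·28=16928 → min 5152.
Length 4: T₁..T₄: k=1: 0+5152+15·23·28=14812; k=2: 1380+2576+15·4·28=5636; k=3: 2760+0+15·23·28=12420 → min 5636.
Optimal order: ((T₁·T₂)·(T₃·T₄)) with cost 5636.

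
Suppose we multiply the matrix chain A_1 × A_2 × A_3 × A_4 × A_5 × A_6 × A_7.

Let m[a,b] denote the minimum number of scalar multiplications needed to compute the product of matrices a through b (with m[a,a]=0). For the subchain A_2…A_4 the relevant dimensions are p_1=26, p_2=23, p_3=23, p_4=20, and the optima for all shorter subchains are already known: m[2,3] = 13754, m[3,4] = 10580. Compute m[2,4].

m[2,4] = min over k∈[2,3] of m[2,k]+m[k+1,4]+p_{1}·p_k·p_{4}.
k=2: 0 + 10580 + 26·23·20 = 22540; k=3: 13754 + 0 + 26·23·20 = 25714.
Minimum: 22540 at k=2.

22540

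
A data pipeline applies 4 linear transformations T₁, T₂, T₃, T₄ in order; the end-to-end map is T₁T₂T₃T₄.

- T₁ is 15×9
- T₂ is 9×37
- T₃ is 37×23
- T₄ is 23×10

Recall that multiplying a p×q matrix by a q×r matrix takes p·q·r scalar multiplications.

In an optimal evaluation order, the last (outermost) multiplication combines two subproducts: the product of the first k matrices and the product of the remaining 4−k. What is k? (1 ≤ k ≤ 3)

Adjacent pairs: T₁T₂ = 15·9·37 = 4995; T₂T₃ = 9·37·23 = 7659; T₃T₄ = 37·23·10 = 8510.
Length 3: T₁..T₃: k=1: 0+7659+15·9·23=10764; k=2: 4995+0+15·37·23=17760 → min 10764 | T₂..T₄: k=2: 0+8510+9·37·10=11840; k=3: 7659+0+9·23·10=9729 → min 9729.
Top-level splits: k=1: (T₁..T₁)·(T₂..T₄) → 0+9729+15·9·10 = 11079; k=2: (T₁..T₂)·(T₃..T₄) → 4995+8510+15·37·10 = 19055; k=3: (T₁..T₃)·(T₄..T₄) → 10764+0+15·23·10 = 14214.
Best split is after T₁, i.e. k = 1.

1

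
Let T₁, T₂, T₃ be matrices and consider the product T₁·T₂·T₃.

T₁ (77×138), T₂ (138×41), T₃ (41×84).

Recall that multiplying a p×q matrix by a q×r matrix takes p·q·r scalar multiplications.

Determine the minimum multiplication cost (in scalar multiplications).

Order (T₁·(T₂·T₃)): (T₂·T₃): 138×41 by 41×84 → 138×84, cost 138·41·84 = 475272; (T₁·(T₂·T₃)): 77×138 by 138×84 → 77×84, cost 77·138·84 = 892584; cumulative 1367856. Total 1367856.
Order ((T₁·T₂)·T₃): (T₁·T₂): 77×138 by 138×41 → 77×41, cost 77·138·41 = 435666; ((T₁·T₂)·T₃): 77×41 by 41×84 → 77×84, cost 77·41·84 = 265188; cumulative 700854. Total 700854.
Minimum: 700854.

700854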